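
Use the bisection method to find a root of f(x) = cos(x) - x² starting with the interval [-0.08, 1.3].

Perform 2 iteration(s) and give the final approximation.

f(x) = cos(x) - x²
Initial interval: [-0.08, 1.3]

Iteration 1:
  c_1 = (-0.080000 + 1.300000)/2 = 0.610000
  f(c_1) = f(0.610000) = 0.447548
  f(a) × f(c) ≥ 0, new interval: [0.610000, 1.300000]
Iteration 2:
  c_2 = (0.610000 + 1.300000)/2 = 0.955000
  f(c_2) = f(0.955000) = -0.334416
  f(a) × f(c) < 0, new interval: [0.610000, 0.955000]

After 2 iteration(s), the approximation is c_2 = 0.955000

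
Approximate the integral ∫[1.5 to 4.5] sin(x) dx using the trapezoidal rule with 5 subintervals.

f(x) = sin(x)
a = 1.5, b = 4.5, n = 5
h = (b - a)/n = 0.600000

Trapezoidal rule: (h/2)[f(x₀) + 2f(x₁) + 2f(x₂) + ... + f(xₙ)]

x_0 = 1.5000, f(x_0) = 0.997495, coefficient = 1
x_1 = 2.1000, f(x_1) = 0.863209, coefficient = 2
x_2 = 2.7000, f(x_2) = 0.427380, coefficient = 2
x_3 = 3.3000, f(x_3) = -0.157746, coefficient = 2
x_4 = 3.9000, f(x_4) = -0.687766, coefficient = 2
x_5 = 4.5000, f(x_5) = -0.977530, coefficient = 1

I ≈ (0.600000/2) × 0.910120 = 0.273036
Exact value: 0.281533
Error: 0.008497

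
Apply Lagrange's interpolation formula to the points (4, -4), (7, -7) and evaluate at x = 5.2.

Lagrange interpolation formula:
P(x) = Σ yᵢ × Lᵢ(x)
where Lᵢ(x) = Π_{j≠i} (x - xⱼ)/(xᵢ - xⱼ)

L_0(5.2) = (5.2 - 7)/(4 - 7) = 0.600000
L_1(5.2) = (5.2 - 4)/(7 - 4) = 0.400000

P(5.2) = (-4)×L_0(5.2) + (-7)×L_1(5.2)
P(5.2) = -5.200000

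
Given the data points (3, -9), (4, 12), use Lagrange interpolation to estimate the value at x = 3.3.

Lagrange interpolation formula:
P(x) = Σ yᵢ × Lᵢ(x)
where Lᵢ(x) = Π_{j≠i} (x - xⱼ)/(xᵢ - xⱼ)

L_0(3.3) = (3.3 - 4)/(3 - 4) = 0.700000
L_1(3.3) = (3.3 - 3)/(4 - 3) = 0.300000

P(3.3) = (-9)×L_0(3.3) + 12×L_1(3.3)
P(3.3) = -2.700000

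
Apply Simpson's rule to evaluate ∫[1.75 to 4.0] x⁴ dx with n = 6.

f(x) = x⁴
a = 1.75, b = 4.0, n = 6
h = (b - a)/n = 0.375000

Simpson's rule: (h/3)[f(x₀) + 4f(x₁) + 2f(x₂) + ... + f(xₙ)]

x_0 = 1.7500, f(x_0) = 9.378906, coefficient = 1
x_1 = 2.1250, f(x_1) = 20.390869, coefficient = 4
x_2 = 2.5000, f(x_2) = 39.062500, coefficient = 2
x_3 = 2.8750, f(x_3) = 68.320557, coefficient = 4
x_4 = 3.2500, f(x_4) = 111.566406, coefficient = 2
x_5 = 3.6250, f(x_5) = 172.676025, coefficient = 4
x_6 = 4.0000, f(x_6) = 256.000000, coefficient = 1

I ≈ (0.375000/3) × 1612.186523 = 201.523315
Exact value: 201.517383
Error: 0.005933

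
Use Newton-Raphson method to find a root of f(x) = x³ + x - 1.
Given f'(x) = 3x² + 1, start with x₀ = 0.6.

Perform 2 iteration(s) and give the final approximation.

f(x) = x³ + x - 1
f'(x) = 3x² + 1
x₀ = 0.6

Newton-Raphson formula: x_{n+1} = x_n - f(x_n)/f'(x_n)

Iteration 1:
  f(0.600000) = -0.184000
  f'(0.600000) = 2.080000
  x_1 = 0.600000 - (-0.184000)/2.080000 = 0.688462
Iteration 2:
  f(0.688462) = 0.014778
  f'(0.688462) = 2.421938
  x_2 = 0.688462 - 0.014778/2.421938 = 0.682360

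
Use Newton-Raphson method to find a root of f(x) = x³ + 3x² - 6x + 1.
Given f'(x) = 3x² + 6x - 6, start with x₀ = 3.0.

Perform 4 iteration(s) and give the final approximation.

f(x) = x³ + 3x² - 6x + 1
f'(x) = 3x² + 6x - 6
x₀ = 3.0

Newton-Raphson formula: x_{n+1} = x_n - f(x_n)/f'(x_n)

Iteration 1:
  f(3.000000) = 37.000000
  f'(3.000000) = 39.000000
  x_1 = 3.000000 - 37.000000/39.000000 = 2.051282
Iteration 2:
  f(2.051282) = 9.946880
  f'(2.051282) = 18.930966
  x_2 = 2.051282 - 9.946880/18.930966 = 1.525853
Iteration 3:
  f(1.525853) = 2.382097
  f'(1.525853) = 10.139800
  x_3 = 1.525853 - 2.382097/10.139800 = 1.290928
Iteration 4:
  f(1.290928) = 0.405240
  f'(1.290928) = 6.745047
  x_4 = 1.290928 - 0.405240/6.745047 = 1.230848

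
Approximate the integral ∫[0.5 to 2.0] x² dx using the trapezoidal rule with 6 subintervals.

f(x) = x²
a = 0.5, b = 2.0, n = 6
h = (b - a)/n = 0.250000

Trapezoidal rule: (h/2)[f(x₀) + 2f(x₁) + 2f(x₂) + ... + f(xₙ)]

x_0 = 0.5000, f(x_0) = 0.250000, coefficient = 1
x_1 = 0.7500, f(x_1) = 0.562500, coefficient = 2
x_2 = 1.0000, f(x_2) = 1.000000, coefficient = 2
x_3 = 1.2500, f(x_3) = 1.562500, coefficient = 2
x_4 = 1.5000, f(x_4) = 2.250000, coefficient = 2
x_5 = 1.7500, f(x_5) = 3.062500, coefficient = 2
x_6 = 2.0000, f(x_6) = 4.000000, coefficient = 1

I ≈ (0.250000/2) × 21.125000 = 2.640625
Exact value: 2.625000
Error: 0.015625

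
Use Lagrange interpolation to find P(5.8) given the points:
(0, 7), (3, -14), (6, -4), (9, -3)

Lagrange interpolation formula:
P(x) = Σ yᵢ × Lᵢ(x)
where Lᵢ(x) = Π_{j≠i} (x - xⱼ)/(xᵢ - xⱼ)

L_0(5.8) = (5.8 - 3)/(0 - 3) × (5.8 - 6)/(0 - 6) × (5.8 - 9)/(0 - 9) = -0.011062
L_1(5.8) = (5.8 - 0)/(3 - 0) × (5.8 - 6)/(3 - 6) × (5.8 - 9)/(3 - 9) = 0.068741
L_2(5.8) = (5.8 - 0)/(6 - 0) × (5.8 - 3)/(6 - 3) × (5.8 - 9)/(6 - 9) = 0.962370
L_3(5.8) = (5.8 - 0)/(9 - 0) × (5.8 - 3)/(9 - 3) × (5.8 - 6)/(9 - 6) = -0.020049

P(5.8) = 7×L_0(5.8) + (-14)×L_1(5.8) + (-4)×L_2(5.8) + (-3)×L_3(5.8)
P(5.8) = -4.829136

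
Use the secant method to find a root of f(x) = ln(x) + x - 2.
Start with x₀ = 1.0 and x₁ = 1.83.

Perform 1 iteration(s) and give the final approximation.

f(x) = ln(x) + x - 2
x₀ = 1.0, x₁ = 1.83

Secant formula: x_{n+1} = x_n - f(x_n)(x_n - x_{n-1})/(f(x_n) - f(x_{n-1}))

Iteration 1:
  f(1.000000) = -1.000000
  f(1.830000) = 0.434316
  x_2 = 1.830000 - 0.434316×(1.830000 - 1.000000)/(0.434316 - (-1.000000))
       = 1.578673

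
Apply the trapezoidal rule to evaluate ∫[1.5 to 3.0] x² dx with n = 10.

f(x) = x²
a = 1.5, b = 3.0, n = 10
h = (b - a)/n = 0.150000

Trapezoidal rule: (h/2)[f(x₀) + 2f(x₁) + 2f(x₂) + ... + f(xₙ)]

x_0 = 1.5000, f(x_0) = 2.250000, coefficient = 1
x_1 = 1.6500, f(x_1) = 2.722500, coefficient = 2
x_2 = 1.8000, f(x_2) = 3.240000, coefficient = 2
x_3 = 1.9500, f(x_3) = 3.802500, coefficient = 2
x_4 = 2.1000, f(x_4) = 4.410000, coefficient = 2
x_5 = 2.2500, f(x_5) = 5.062500, coefficient = 2
x_6 = 2.4000, f(x_6) = 5.760000, coefficient = 2
x_7 = 2.5500, f(x_7) = 6.502500, coefficient = 2
x_8 = 2.7000, f(x_8) = 7.290000, coefficient = 2
x_9 = 2.8500, f(x_9) = 8.122500, coefficient = 2
x_10 = 3.0000, f(x_10) = 9.000000, coefficient = 1

I ≈ (0.150000/2) × 105.075000 = 7.880625
Exact value: 7.875000
Error: 0.005625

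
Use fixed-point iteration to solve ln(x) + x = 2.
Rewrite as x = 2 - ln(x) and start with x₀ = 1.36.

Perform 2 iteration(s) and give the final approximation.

Equation: ln(x) + x = 2
Fixed-point form: x = 2 - ln(x)
x₀ = 1.36

x_1 = g(1.360000) = 1.692515
x_2 = g(1.692515) = 1.473784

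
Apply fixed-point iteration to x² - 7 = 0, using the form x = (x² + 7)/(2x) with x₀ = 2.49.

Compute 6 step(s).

Equation: x² - 7 = 0
Fixed-point form: x = (x² + 7)/(2x)
x₀ = 2.49

x_1 = g(2.490000) = 2.650622
x_2 = g(2.650622) = 2.645756
x_3 = g(2.645756) = 2.645751
x_4 = g(2.645751) = 2.645751
x_5 = g(2.645751) = 2.645751
x_6 = g(2.645751) = 2.645751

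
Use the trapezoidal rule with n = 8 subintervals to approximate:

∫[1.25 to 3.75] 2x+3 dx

f(x) = 2x+3
a = 1.25, b = 3.75, n = 8
h = (b - a)/n = 0.312500

Trapezoidal rule: (h/2)[f(x₀) + 2f(x₁) + 2f(x₂) + ... + f(xₙ)]

x_0 = 1.2500, f(x_0) = 5.500000, coefficient = 1
x_1 = 1.5625, f(x_1) = 6.125000, coefficient = 2
x_2 = 1.8750, f(x_2) = 6.750000, coefficient = 2
x_3 = 2.1875, f(x_3) = 7.375000, coefficient = 2
x_4 = 2.5000, f(x_4) = 8.000000, coefficient = 2
x_5 = 2.8125, f(x_5) = 8.625000, coefficient = 2
x_6 = 3.1250, f(x_6) = 9.250000, coefficient = 2
x_7 = 3.4375, f(x_7) = 9.875000, coefficient = 2
x_8 = 3.7500, f(x_8) = 10.500000, coefficient = 1

I ≈ (0.312500/2) × 128.000000 = 20.000000
Exact value: 20.000000
Error: 0.000000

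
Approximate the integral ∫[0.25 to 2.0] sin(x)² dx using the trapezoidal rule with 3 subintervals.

f(x) = sin(x)²
a = 0.25, b = 2.0, n = 3
h = (b - a)/n = 0.583333

Trapezoidal rule: (h/2)[f(x₀) + 2f(x₁) + 2f(x₂) + ... + f(xₙ)]

x_0 = 0.2500, f(x_0) = 0.061209, coefficient = 1
x_1 = 0.8333, f(x_1) = 0.547862, coefficient = 2
x_2 = 1.4167, f(x_2) = 0.976432, coefficient = 2
x_3 = 2.0000, f(x_3) = 0.826822, coefficient = 1

I ≈ (0.583333/2) × 3.936617 = 1.148180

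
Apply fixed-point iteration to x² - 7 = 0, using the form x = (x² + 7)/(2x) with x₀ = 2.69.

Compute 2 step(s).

Equation: x² - 7 = 0
Fixed-point form: x = (x² + 7)/(2x)
x₀ = 2.69

x_1 = g(2.690000) = 2.646115
x_2 = g(2.646115) = 2.645751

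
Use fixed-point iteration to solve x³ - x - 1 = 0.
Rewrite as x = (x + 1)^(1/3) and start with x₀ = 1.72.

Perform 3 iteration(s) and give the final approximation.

Equation: x³ - x - 1 = 0
Fixed-point form: x = (x + 1)^(1/3)
x₀ = 1.72

x_1 = g(1.720000) = 1.395906
x_2 = g(1.395906) = 1.338104
x_3 = g(1.338104) = 1.327256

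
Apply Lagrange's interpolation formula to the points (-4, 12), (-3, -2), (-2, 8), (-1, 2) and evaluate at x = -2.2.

Lagrange interpolation formula:
P(x) = Σ yᵢ × Lᵢ(x)
where Lᵢ(x) = Π_{j≠i} (x - xⱼ)/(xᵢ - xⱼ)

L_0(-2.2) = (-2.2 - (-3))/(-4 - (-3)) × (-2.2 - (-2))/(-4 - (-2)) × (-2.2 - (-1))/(-4 - (-1)) = -0.032000
L_1(-2.2) = (-2.2 - (-4))/(-3 - (-4)) × (-2.2 - (-2))/(-3 - (-2)) × (-2.2 - (-1))/(-3 - (-1)) = 0.216000
L_2(-2.2) = (-2.2 - (-4))/(-2 - (-4)) × (-2.2 - (-3))/(-2 - (-3)) × (-2.2 - (-1))/(-2 - (-1)) = 0.864000
L_3(-2.2) = (-2.2 - (-4))/(-1 - (-4)) × (-2.2 - (-3))/(-1 - (-3)) × (-2.2 - (-2))/(-1 - (-2)) = -0.048000

P(-2.2) = 12×L_0(-2.2) + (-2)×L_1(-2.2) + 8×L_2(-2.2) + 2×L_3(-2.2)
P(-2.2) = 6.000000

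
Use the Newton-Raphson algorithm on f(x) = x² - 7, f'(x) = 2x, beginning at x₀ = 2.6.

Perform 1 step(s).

f(x) = x² - 7
f'(x) = 2x
x₀ = 2.6

Newton-Raphson formula: x_{n+1} = x_n - f(x_n)/f'(x_n)

Iteration 1:
  f(2.600000) = -0.240000
  f'(2.600000) = 5.200000
  x_1 = 2.600000 - (-0.240000)/5.200000 = 2.646154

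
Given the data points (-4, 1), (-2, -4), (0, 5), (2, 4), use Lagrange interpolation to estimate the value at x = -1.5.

Lagrange interpolation formula:
P(x) = Σ yᵢ × Lᵢ(x)
where Lᵢ(x) = Π_{j≠i} (x - xⱼ)/(xᵢ - xⱼ)

L_0(-1.5) = (-1.5 - (-2))/(-4 - (-2)) × (-1.5 - 0)/(-4 - 0) × (-1.5 - 2)/(-4 - 2) = -0.054688
L_1(-1.5) = (-1.5 - (-4))/(-2 - (-4)) × (-1.5 - 0)/(-2 - 0) × (-1.5 - 2)/(-2 - 2) = 0.820312
L_2(-1.5) = (-1.5 - (-4))/(0 - (-4)) × (-1.5 - (-2))/(0 - (-2)) × (-1.5 - 2)/(0 - 2) = 0.273438
L_3(-1.5) = (-1.5 - (-4))/(2 - (-4)) × (-1.5 - (-2))/(2 - (-2)) × (-1.5 - 0)/(2 - 0) = -0.039062

P(-1.5) = 1×L_0(-1.5) + (-4)×L_1(-1.5) + 5×L_2(-1.5) + 4×L_3(-1.5)
P(-1.5) = -2.125000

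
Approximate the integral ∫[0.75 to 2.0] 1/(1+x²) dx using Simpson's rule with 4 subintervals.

f(x) = 1/(1+x²)
a = 0.75, b = 2.0, n = 4
h = (b - a)/n = 0.312500

Simpson's rule: (h/3)[f(x₀) + 4f(x₁) + 2f(x₂) + ... + f(xₙ)]

x_0 = 0.7500, f(x_0) = 0.640000, coefficient = 1
x_1 = 1.0625, f(x_1) = 0.469725, coefficient = 4
x_2 = 1.3750, f(x_2) = 0.345946, coefficient = 2
x_3 = 1.6875, f(x_3) = 0.259898, coefficient = 4
x_4 = 2.0000, f(x_4) = 0.200000, coefficient = 1

I ≈ (0.312500/3) × 4.450385 = 0.463582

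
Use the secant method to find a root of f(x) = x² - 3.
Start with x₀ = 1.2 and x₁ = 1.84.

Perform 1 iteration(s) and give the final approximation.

f(x) = x² - 3
x₀ = 1.2, x₁ = 1.84

Secant formula: x_{n+1} = x_n - f(x_n)(x_n - x_{n-1})/(f(x_n) - f(x_{n-1}))

Iteration 1:
  f(1.200000) = -1.560000
  f(1.840000) = 0.385600
  x_2 = 1.840000 - 0.385600×(1.840000 - 1.200000)/(0.385600 - (-1.560000))
       = 1.713158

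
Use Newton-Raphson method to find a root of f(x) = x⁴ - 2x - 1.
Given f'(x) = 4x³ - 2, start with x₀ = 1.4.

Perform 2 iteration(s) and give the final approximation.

f(x) = x⁴ - 2x - 1
f'(x) = 4x³ - 2
x₀ = 1.4

Newton-Raphson formula: x_{n+1} = x_n - f(x_n)/f'(x_n)

Iteration 1:
  f(1.400000) = 0.041600
  f'(1.400000) = 8.976000
  x_1 = 1.400000 - 0.041600/8.976000 = 1.395365
Iteration 2:
  f(1.395365) = 0.000252
  f'(1.395365) = 8.867355
  x_2 = 1.395365 - 0.000252/8.867355 = 1.395337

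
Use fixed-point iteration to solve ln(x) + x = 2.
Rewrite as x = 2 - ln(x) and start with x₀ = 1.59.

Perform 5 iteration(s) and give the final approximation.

Equation: ln(x) + x = 2
Fixed-point form: x = 2 - ln(x)
x₀ = 1.59

x_1 = g(1.590000) = 1.536266
x_2 = g(1.536266) = 1.570645
x_3 = g(1.570645) = 1.548514
x_4 = g(1.548514) = 1.562705
x_5 = g(1.562705) = 1.553582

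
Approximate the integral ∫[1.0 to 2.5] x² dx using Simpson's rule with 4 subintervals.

f(x) = x²
a = 1.0, b = 2.5, n = 4
h = (b - a)/n = 0.375000

Simpson's rule: (h/3)[f(x₀) + 4f(x₁) + 2f(x₂) + ... + f(xₙ)]

x_0 = 1.0000, f(x_0) = 1.000000, coefficient = 1
x_1 = 1.3750, f(x_1) = 1.890625, coefficient = 4
x_2 = 1.7500, f(x_2) = 3.062500, coefficient = 2
x_3 = 2.1250, f(x_3) = 4.515625, coefficient = 4
x_4 = 2.5000, f(x_4) = 6.250000, coefficient = 1

I ≈ (0.375000/3) × 39.000000 = 4.875000
Exact value: 4.875000
Error: 0.000000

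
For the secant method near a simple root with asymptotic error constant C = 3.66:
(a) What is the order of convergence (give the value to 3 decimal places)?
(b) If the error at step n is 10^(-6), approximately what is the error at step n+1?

(a) Secant method has superlinear convergence with order φ = (1+√5)/2 ≈ 1.618.
    This means |e_{n+1}| ≈ C|e_n|^1.618.

(b) With |e_n| = 10^(-6) and C = 3.66:
    |e_{n+1}| ≈ 3.66 × (10^(-6))^1.618 = 3.66 × 10^(-9.71)

(a) ≈ 1.618 (golden ratio); (b) |e_{n+1}| ≈ 7.166e-10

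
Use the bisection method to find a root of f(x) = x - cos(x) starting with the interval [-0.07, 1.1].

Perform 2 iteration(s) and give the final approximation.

f(x) = x - cos(x)
Initial interval: [-0.07, 1.1]

Iteration 1:
  c_1 = (-0.070000 + 1.100000)/2 = 0.515000
  f(c_1) = f(0.515000) = -0.355293
  f(a) × f(c) ≥ 0, new interval: [0.515000, 1.100000]
Iteration 2:
  c_2 = (0.515000 + 1.100000)/2 = 0.807500
  f(c_2) = f(0.807500) = 0.116193
  f(a) × f(c) < 0, new interval: [0.515000, 0.807500]

After 2 iteration(s), the approximation is c_2 = 0.807500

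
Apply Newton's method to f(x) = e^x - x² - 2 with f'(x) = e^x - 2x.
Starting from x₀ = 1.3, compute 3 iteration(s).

f(x) = e^x - x² - 2
f'(x) = e^x - 2x
x₀ = 1.3

Newton-Raphson formula: x_{n+1} = x_n - f(x_n)/f'(x_n)

Iteration 1:
  f(1.300000) = -0.020703
  f'(1.300000) = 1.069297
  x_1 = 1.300000 - (-0.020703)/1.069297 = 1.319362
Iteration 2:
  f(1.319362) = 0.000317
  f'(1.319362) = 1.102309
  x_2 = 1.319362 - 0.000317/1.102309 = 1.319074
Iteration 3:
  f(1.319074) = 0.000000
  f'(1.319074) = 1.101808
  x_3 = 1.319074 - 0.000000/1.101808 = 1.319074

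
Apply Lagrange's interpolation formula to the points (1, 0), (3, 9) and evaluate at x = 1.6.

Lagrange interpolation formula:
P(x) = Σ yᵢ × Lᵢ(x)
where Lᵢ(x) = Π_{j≠i} (x - xⱼ)/(xᵢ - xⱼ)

L_0(1.6) = (1.6 - 3)/(1 - 3) = 0.700000
L_1(1.6) = (1.6 - 1)/(3 - 1) = 0.300000

P(1.6) = 0×L_0(1.6) + 9×L_1(1.6)
P(1.6) = 2.700000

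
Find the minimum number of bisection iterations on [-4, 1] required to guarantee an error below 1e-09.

We need (b-a)/2^n ≤ 1e-09
(1 - (-4))/2^n ≤ 1e-09
5/2^n ≤ 1e-09
2^n ≥ 5000000000
n ≥ log₂(5000000000) = 32.22
n ≥ 33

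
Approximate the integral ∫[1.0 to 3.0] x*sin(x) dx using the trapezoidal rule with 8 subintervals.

f(x) = x*sin(x)
a = 1.0, b = 3.0, n = 8
h = (b - a)/n = 0.250000

Trapezoidal rule: (h/2)[f(x₀) + 2f(x₁) + 2f(x₂) + ... + f(xₙ)]

x_0 = 1.0000, f(x_0) = 0.841471, coefficient = 1
x_1 = 1.2500, f(x_1) = 1.186231, coefficient = 2
x_2 = 1.5000, f(x_2) = 1.496242, coefficient = 2
x_3 = 1.7500, f(x_3) = 1.721975, coefficient = 2
x_4 = 2.0000, f(x_4) = 1.818595, coefficient = 2
x_5 = 2.2500, f(x_5) = 1.750665, coefficient = 2
x_6 = 2.5000, f(x_6) = 1.496180, coefficient = 2
x_7 = 2.7500, f(x_7) = 1.049568, coefficient = 2
x_8 = 3.0000, f(x_8) = 0.423360, coefficient = 1

I ≈ (0.250000/2) × 22.303744 = 2.787968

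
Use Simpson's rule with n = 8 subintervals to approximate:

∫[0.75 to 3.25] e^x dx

f(x) = e^x
a = 0.75, b = 3.25, n = 8
h = (b - a)/n = 0.312500

Simpson's rule: (h/3)[f(x₀) + 4f(x₁) + 2f(x₂) + ... + f(xₙ)]

x_0 = 0.7500, f(x_0) = 2.117000, coefficient = 1
x_1 = 1.0625, f(x_1) = 2.893596, coefficient = 4
x_2 = 1.3750, f(x_2) = 3.955077, coefficient = 2
x_3 = 1.6875, f(x_3) = 5.405949, coefficient = 4
x_4 = 2.0000, f(x_4) = 7.389056, coefficient = 2
x_5 = 2.3125, f(x_5) = 10.099642, coefficient = 4
x_6 = 2.6250, f(x_6) = 13.804574, coefficient = 2
x_7 = 2.9375, f(x_7) = 18.868616, coefficient = 4
x_8 = 3.2500, f(x_8) = 25.790340, coefficient = 1

I ≈ (0.312500/3) × 227.275965 = 23.674580
Exact value: 23.673340
Error: 0.001240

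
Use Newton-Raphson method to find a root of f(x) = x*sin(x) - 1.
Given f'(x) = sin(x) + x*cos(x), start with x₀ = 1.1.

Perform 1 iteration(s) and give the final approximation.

f(x) = x*sin(x) - 1
f'(x) = sin(x) + x*cos(x)
x₀ = 1.1

Newton-Raphson formula: x_{n+1} = x_n - f(x_n)/f'(x_n)

Iteration 1:
  f(1.100000) = -0.019672
  f'(1.100000) = 1.390163
  x_1 = 1.100000 - (-0.019672)/1.390163 = 1.114151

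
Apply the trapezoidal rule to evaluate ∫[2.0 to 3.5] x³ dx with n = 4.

f(x) = x³
a = 2.0, b = 3.5, n = 4
h = (b - a)/n = 0.375000

Trapezoidal rule: (h/2)[f(x₀) + 2f(x₁) + 2f(x₂) + ... + f(xₙ)]

x_0 = 2.0000, f(x_0) = 8.000000, coefficient = 1
x_1 = 2.3750, f(x_1) = 13.396484, coefficient = 2
x_2 = 2.7500, f(x_2) = 20.796875, coefficient = 2
x_3 = 3.1250, f(x_3) = 30.517578, coefficient = 2
x_4 = 3.5000, f(x_4) = 42.875000, coefficient = 1

I ≈ (0.375000/2) × 180.296875 = 33.805664
Exact value: 33.515625
Error: 0.290039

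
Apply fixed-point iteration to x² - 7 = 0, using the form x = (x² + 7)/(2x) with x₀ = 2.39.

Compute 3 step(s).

Equation: x² - 7 = 0
Fixed-point form: x = (x² + 7)/(2x)
x₀ = 2.39

x_1 = g(2.390000) = 2.659435
x_2 = g(2.659435) = 2.645787
x_3 = g(2.645787) = 2.645751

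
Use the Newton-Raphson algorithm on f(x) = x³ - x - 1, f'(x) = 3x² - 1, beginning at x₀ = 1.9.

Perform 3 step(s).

f(x) = x³ - x - 1
f'(x) = 3x² - 1
x₀ = 1.9

Newton-Raphson formula: x_{n+1} = x_n - f(x_n)/f'(x_n)

Iteration 1:
  f(1.900000) = 3.959000
  f'(1.900000) = 9.830000
  x_1 = 1.900000 - 3.959000/9.830000 = 1.497253
Iteration 2:
  f(1.497253) = 0.859240
  f'(1.497253) = 5.725302
  x_2 = 1.497253 - 0.859240/5.725302 = 1.347176
Iteration 3:
  f(1.347176) = 0.097789
  f'(1.347176) = 4.444646
  x_3 = 1.347176 - 0.097789/4.444646 = 1.325174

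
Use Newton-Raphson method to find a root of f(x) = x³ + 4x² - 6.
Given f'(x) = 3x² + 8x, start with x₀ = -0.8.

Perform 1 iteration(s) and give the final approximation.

f(x) = x³ + 4x² - 6
f'(x) = 3x² + 8x
x₀ = -0.8

Newton-Raphson formula: x_{n+1} = x_n - f(x_n)/f'(x_n)

Iteration 1:
  f(-0.800000) = -3.952000
  f'(-0.800000) = -4.480000
  x_1 = -0.800000 - (-3.952000)/(-4.480000) = -1.682143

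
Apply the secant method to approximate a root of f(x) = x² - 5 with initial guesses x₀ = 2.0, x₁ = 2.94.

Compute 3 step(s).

f(x) = x² - 5
x₀ = 2.0, x₁ = 2.94

Secant formula: x_{n+1} = x_n - f(x_n)(x_n - x_{n-1})/(f(x_n) - f(x_{n-1}))

Iteration 1:
  f(2.000000) = -1.000000
  f(2.940000) = 3.643600
  x_2 = 2.940000 - 3.643600×(2.940000 - 2.000000)/(3.643600 - (-1.000000))
       = 2.202429
Iteration 2:
  f(2.940000) = 3.643600
  f(2.202429) = -0.149306
  x_3 = 2.202429 - (-0.149306)×(2.202429 - 2.940000)/(-0.149306 - 3.643600)
       = 2.231463
Iteration 3:
  f(2.202429) = -0.149306
  f(2.231463) = -0.020572
  x_4 = 2.231463 - (-0.020572)×(2.231463 - 2.202429)/(-0.020572 - (-0.149306))
       = 2.236103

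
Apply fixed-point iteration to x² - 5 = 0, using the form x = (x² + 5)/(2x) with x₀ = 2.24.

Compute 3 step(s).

Equation: x² - 5 = 0
Fixed-point form: x = (x² + 5)/(2x)
x₀ = 2.24

x_1 = g(2.240000) = 2.236071
x_2 = g(2.236071) = 2.236068
x_3 = g(2.236068) = 2.236068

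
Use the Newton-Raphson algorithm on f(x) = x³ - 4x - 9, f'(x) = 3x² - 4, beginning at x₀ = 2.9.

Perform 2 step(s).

f(x) = x³ - 4x - 9
f'(x) = 3x² - 4
x₀ = 2.9

Newton-Raphson formula: x_{n+1} = x_n - f(x_n)/f'(x_n)

Iteration 1:
  f(2.900000) = 3.789000
  f'(2.900000) = 21.230000
  x_1 = 2.900000 - 3.789000/21.230000 = 2.721526
Iteration 2:
  f(2.721526) = 0.271435
  f'(2.721526) = 18.220114
  x_2 = 2.721526 - 0.271435/18.220114 = 2.706629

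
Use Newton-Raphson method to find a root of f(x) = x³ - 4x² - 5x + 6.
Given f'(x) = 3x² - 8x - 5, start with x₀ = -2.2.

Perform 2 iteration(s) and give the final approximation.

f(x) = x³ - 4x² - 5x + 6
f'(x) = 3x² - 8x - 5
x₀ = -2.2

Newton-Raphson formula: x_{n+1} = x_n - f(x_n)/f'(x_n)

Iteration 1:
  f(-2.200000) = -13.008000
  f'(-2.200000) = 27.120000
  x_1 = -2.200000 - (-13.008000)/27.120000 = -1.720354
Iteration 2:
  f(-1.720354) = -2.328292
  f'(-1.720354) = 17.641685
  x_2 = -1.720354 - (-2.328292)/17.641685 = -1.588377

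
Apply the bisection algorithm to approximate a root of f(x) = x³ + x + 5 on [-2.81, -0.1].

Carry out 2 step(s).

f(x) = x³ + x + 5
Initial interval: [-2.81, -0.1]

Iteration 1:
  c_1 = (-2.810000 + (-0.100000))/2 = -1.455000
  f(c_1) = f(-1.455000) = 0.464729
  f(a) × f(c) < 0, new interval: [-2.810000, -1.455000]
Iteration 2:
  c_2 = (-2.810000 + (-1.455000))/2 = -2.132500
  f(c_2) = f(-2.132500) = -6.830164
  f(a) × f(c) ≥ 0, new interval: [-2.132500, -1.455000]

After 2 iteration(s), the approximation is c_2 = -2.132500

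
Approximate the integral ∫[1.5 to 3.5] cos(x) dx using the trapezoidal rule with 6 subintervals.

f(x) = cos(x)
a = 1.5, b = 3.5, n = 6
h = (b - a)/n = 0.333333

Trapezoidal rule: (h/2)[f(x₀) + 2f(x₁) + 2f(x₂) + ... + f(xₙ)]

x_0 = 1.5000, f(x_0) = 0.070737, coefficient = 1
x_1 = 1.8333, f(x_1) = -0.259531, coefficient = 2
x_2 = 2.1667, f(x_2) = -0.561229, coefficient = 2
x_3 = 2.5000, f(x_3) = -0.801144, coefficient = 2
x_4 = 2.8333, f(x_4) = -0.952863, coefficient = 2
x_5 = 3.1667, f(x_5) = -0.999686, coefficient = 2
x_6 = 3.5000, f(x_6) = -0.936457, coefficient = 1

I ≈ (0.333333/2) × -8.014626 = -1.335771
Exact value: -1.348278
Error: 0.012507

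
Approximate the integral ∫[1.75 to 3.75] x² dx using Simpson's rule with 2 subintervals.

f(x) = x²
a = 1.75, b = 3.75, n = 2
h = (b - a)/n = 1.000000

Simpson's rule: (h/3)[f(x₀) + 4f(x₁) + 2f(x₂) + ... + f(xₙ)]

x_0 = 1.7500, f(x_0) = 3.062500, coefficient = 1
x_1 = 2.7500, f(x_1) = 7.562500, coefficient = 4
x_2 = 3.7500, f(x_2) = 14.062500, coefficient = 1

I ≈ (1.000000/3) × 47.375000 = 15.791667
Exact value: 15.791667
Error: 0.000000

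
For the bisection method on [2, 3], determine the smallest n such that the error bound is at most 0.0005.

We need (b-a)/2^n ≤ 0.0005
(3 - 2)/2^n ≤ 0.0005
1/2^n ≤ 0.0005
2^n ≥ 2000
n ≥ log₂(2000) = 10.97
n ≥ 11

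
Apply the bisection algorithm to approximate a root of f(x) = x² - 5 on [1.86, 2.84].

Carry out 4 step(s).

f(x) = x² - 5
Initial interval: [1.86, 2.84]

Iteration 1:
  c_1 = (1.860000 + 2.840000)/2 = 2.350000
  f(c_1) = f(2.350000) = 0.522500
  f(a) × f(c) < 0, new interval: [1.860000, 2.350000]
Iteration 2:
  c_2 = (1.860000 + 2.350000)/2 = 2.105000
  f(c_2) = f(2.105000) = -0.568975
  f(a) × f(c) ≥ 0, new interval: [2.105000, 2.350000]
Iteration 3:
  c_3 = (2.105000 + 2.350000)/2 = 2.227500
  f(c_3) = f(2.227500) = -0.038244
  f(a) × f(c) ≥ 0, new interval: [2.227500, 2.350000]
Iteration 4:
  c_4 = (2.227500 + 2.350000)/2 = 2.288750
  f(c_4) = f(2.288750) = 0.238377
  f(a) × f(c) < 0, new interval: [2.227500, 2.288750]

After 4 iteration(s), the approximation is c_4 = 2.288750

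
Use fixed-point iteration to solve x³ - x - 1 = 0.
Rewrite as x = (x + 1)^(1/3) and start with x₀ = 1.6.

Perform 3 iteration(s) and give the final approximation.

Equation: x³ - x - 1 = 0
Fixed-point form: x = (x + 1)^(1/3)
x₀ = 1.6

x_1 = g(1.600000) = 1.375069
x_2 = g(1.375069) = 1.334214
x_3 = g(1.334214) = 1.326519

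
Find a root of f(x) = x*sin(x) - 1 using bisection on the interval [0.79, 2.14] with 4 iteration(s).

f(x) = x*sin(x) - 1
Initial interval: [0.79, 2.14]

Iteration 1:
  c_1 = (0.790000 + 2.140000)/2 = 1.465000
  f(c_1) = f(1.465000) = 0.456809
  f(a) × f(c) < 0, new interval: [0.790000, 1.465000]
Iteration 2:
  c_2 = (0.790000 + 1.465000)/2 = 1.127500
  f(c_2) = f(1.127500) = 0.018519
  f(a) × f(c) < 0, new interval: [0.790000, 1.127500]
Iteration 3:
  c_3 = (0.790000 + 1.127500)/2 = 0.958750
  f(c_3) = f(0.958750) = -0.215288
  f(a) × f(c) ≥ 0, new interval: [0.958750, 1.127500]
Iteration 4:
  c_4 = (0.958750 + 1.127500)/2 = 1.043125
  f(c_4) = f(1.043125) = -0.098759
  f(a) × f(c) ≥ 0, new interval: [1.043125, 1.127500]

After 4 iteration(s), the approximation is c_4 = 1.043125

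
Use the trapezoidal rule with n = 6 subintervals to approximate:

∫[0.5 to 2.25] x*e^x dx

f(x) = x*e^x
a = 0.5, b = 2.25, n = 6
h = (b - a)/n = 0.291667

Trapezoidal rule: (h/2)[f(x₀) + 2f(x₁) + 2f(x₂) + ... + f(xₙ)]

x_0 = 0.5000, f(x_0) = 0.824361, coefficient = 1
x_1 = 0.7917, f(x_1) = 1.747265, coefficient = 2
x_2 = 1.0833, f(x_2) = 3.200721, coefficient = 2
x_3 = 1.3750, f(x_3) = 5.438230, coefficient = 2
x_4 = 1.6667, f(x_4) = 8.824150, coefficient = 2
x_5 = 1.9583, f(x_5) = 13.879697, coefficient = 2
x_6 = 2.2500, f(x_6) = 21.347406, coefficient = 1

I ≈ (0.291667/2) × 88.351893 = 12.884651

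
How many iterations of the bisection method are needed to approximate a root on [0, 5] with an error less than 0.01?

We need (b-a)/2^n ≤ 0.01
(5 - 0)/2^n ≤ 0.01
5/2^n ≤ 0.01
2^n ≥ 500
n ≥ log₂(500) = 8.97
n ≥ 9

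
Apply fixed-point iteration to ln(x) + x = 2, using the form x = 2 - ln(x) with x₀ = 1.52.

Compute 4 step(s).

Equation: ln(x) + x = 2
Fixed-point form: x = 2 - ln(x)
x₀ = 1.52

x_1 = g(1.520000) = 1.581290
x_2 = g(1.581290) = 1.541759
x_3 = g(1.541759) = 1.567076
x_4 = g(1.567076) = 1.550789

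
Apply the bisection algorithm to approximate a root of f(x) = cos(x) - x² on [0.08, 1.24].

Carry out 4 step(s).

f(x) = cos(x) - x²
Initial interval: [0.08, 1.24]

Iteration 1:
  c_1 = (0.080000 + 1.240000)/2 = 0.660000
  f(c_1) = f(0.660000) = 0.354392
  f(a) × f(c) ≥ 0, new interval: [0.660000, 1.240000]
Iteration 2:
  c_2 = (0.660000 + 1.240000)/2 = 0.950000
  f(c_2) = f(0.950000) = -0.320817
  f(a) × f(c) < 0, new interval: [0.660000, 0.950000]
Iteration 3:
  c_3 = (0.660000 + 0.950000)/2 = 0.805000
  f(c_3) = f(0.805000) = 0.045086
  f(a) × f(c) ≥ 0, new interval: [0.805000, 0.950000]
Iteration 4:
  c_4 = (0.805000 + 0.950000)/2 = 0.877500
  f(c_4) = f(0.877500) = -0.130930
  f(a) × f(c) < 0, new interval: [0.805000, 0.877500]

After 4 iteration(s), the approximation is c_4 = 0.877500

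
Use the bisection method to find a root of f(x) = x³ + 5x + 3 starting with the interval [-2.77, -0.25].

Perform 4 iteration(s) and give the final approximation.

f(x) = x³ + 5x + 3
Initial interval: [-2.77, -0.25]

Iteration 1:
  c_1 = (-2.770000 + (-0.250000))/2 = -1.510000
  f(c_1) = f(-1.510000) = -7.992951
  f(a) × f(c) ≥ 0, new interval: [-1.510000, -0.250000]
Iteration 2:
  c_2 = (-1.510000 + (-0.250000))/2 = -0.880000
  f(c_2) = f(-0.880000) = -2.081472
  f(a) × f(c) ≥ 0, new interval: [-0.880000, -0.250000]
Iteration 3:
  c_3 = (-0.880000 + (-0.250000))/2 = -0.565000
  f(c_3) = f(-0.565000) = -0.005362
  f(a) × f(c) ≥ 0, new interval: [-0.565000, -0.250000]
Iteration 4:
  c_4 = (-0.565000 + (-0.250000))/2 = -0.407500
  f(c_4) = f(-0.407500) = 0.894832
  f(a) × f(c) < 0, new interval: [-0.565000, -0.407500]

After 4 iteration(s), the approximation is c_4 = -0.407500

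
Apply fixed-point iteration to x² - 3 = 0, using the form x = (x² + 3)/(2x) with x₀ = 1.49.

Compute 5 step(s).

Equation: x² - 3 = 0
Fixed-point form: x = (x² + 3)/(2x)
x₀ = 1.49

x_1 = g(1.490000) = 1.751711
x_2 = g(1.751711) = 1.732161
x_3 = g(1.732161) = 1.732051
x_4 = g(1.732051) = 1.732051
x_5 = g(1.732051) = 1.732051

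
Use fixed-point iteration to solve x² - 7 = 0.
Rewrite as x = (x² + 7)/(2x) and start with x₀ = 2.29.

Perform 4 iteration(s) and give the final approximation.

Equation: x² - 7 = 0
Fixed-point form: x = (x² + 7)/(2x)
x₀ = 2.29

x_1 = g(2.290000) = 2.673384
x_2 = g(2.673384) = 2.645894
x_3 = g(2.645894) = 2.645751
x_4 = g(2.645751) = 2.645751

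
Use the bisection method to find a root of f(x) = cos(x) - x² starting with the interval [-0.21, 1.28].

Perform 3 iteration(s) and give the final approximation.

f(x) = cos(x) - x²
Initial interval: [-0.21, 1.28]

Iteration 1:
  c_1 = (-0.210000 + 1.280000)/2 = 0.535000
  f(c_1) = f(0.535000) = 0.574044
  f(a) × f(c) ≥ 0, new interval: [0.535000, 1.280000]
Iteration 2:
  c_2 = (0.535000 + 1.280000)/2 = 0.907500
  f(c_2) = f(0.907500) = -0.207839
  f(a) × f(c) < 0, new interval: [0.535000, 0.907500]
Iteration 3:
  c_3 = (0.535000 + 0.907500)/2 = 0.721250
  f(c_3) = f(0.721250) = 0.230779
  f(a) × f(c) ≥ 0, new interval: [0.721250, 0.907500]

After 3 iteration(s), the approximation is c_3 = 0.721250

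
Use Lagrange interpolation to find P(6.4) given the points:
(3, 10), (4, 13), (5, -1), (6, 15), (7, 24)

Lagrange interpolation formula:
P(x) = Σ yᵢ × Lᵢ(x)
where Lᵢ(x) = Π_{j≠i} (x - xⱼ)/(xᵢ - xⱼ)

L_0(6.4) = (6.4 - 4)/(3 - 4) × (6.4 - 5)/(3 - 5) × (6.4 - 6)/(3 - 6) × (6.4 - 7)/(3 - 7) = -0.033600
L_1(6.4) = (6.4 - 3)/(4 - 3) × (6.4 - 5)/(4 - 5) × (6.4 - 6)/(4 - 6) × (6.4 - 7)/(4 - 7) = 0.190400
L_2(6.4) = (6.4 - 3)/(5 - 3) × (6.4 - 4)/(5 - 4) × (6.4 - 6)/(5 - 6) × (6.4 - 7)/(5 - 7) = -0.489600
L_3(6.4) = (6.4 - 3)/(6 - 3) × (6.4 - 4)/(6 - 4) × (6.4 - 5)/(6 - 5) × (6.4 - 7)/(6 - 7) = 1.142400
L_4(6.4) = (6.4 - 3)/(7 - 3) × (6.4 - 4)/(7 - 4) × (6.4 - 5)/(7 - 5) × (6.4 - 6)/(7 - 6) = 0.190400

P(6.4) = 10×L_0(6.4) + 13×L_1(6.4) + (-1)×L_2(6.4) + 15×L_3(6.4) + 24×L_4(6.4)
P(6.4) = 24.334400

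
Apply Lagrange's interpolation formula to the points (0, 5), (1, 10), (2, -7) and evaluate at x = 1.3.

Lagrange interpolation formula:
P(x) = Σ yᵢ × Lᵢ(x)
where Lᵢ(x) = Π_{j≠i} (x - xⱼ)/(xᵢ - xⱼ)

L_0(1.3) = (1.3 - 1)/(0 - 1) × (1.3 - 2)/(0 - 2) = -0.105000
L_1(1.3) = (1.3 - 0)/(1 - 0) × (1.3 - 2)/(1 - 2) = 0.910000
L_2(1.3) = (1.3 - 0)/(2 - 0) × (1.3 - 1)/(2 - 1) = 0.195000

P(1.3) = 5×L_0(1.3) + 10×L_1(1.3) + (-7)×L_2(1.3)
P(1.3) = 7.210000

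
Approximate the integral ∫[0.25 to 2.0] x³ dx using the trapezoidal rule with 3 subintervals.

f(x) = x³
a = 0.25, b = 2.0, n = 3
h = (b - a)/n = 0.583333

Trapezoidal rule: (h/2)[f(x₀) + 2f(x₁) + 2f(x₂) + ... + f(xₙ)]

x_0 = 0.2500, f(x_0) = 0.015625, coefficient = 1
x_1 = 0.8333, f(x_1) = 0.578704, coefficient = 2
x_2 = 1.4167, f(x_2) = 2.843171, coefficient = 2
x_3 = 2.0000, f(x_3) = 8.000000, coefficient = 1

I ≈ (0.583333/2) × 14.859375 = 4.333984
Exact value: 3.999023
Error: 0.334961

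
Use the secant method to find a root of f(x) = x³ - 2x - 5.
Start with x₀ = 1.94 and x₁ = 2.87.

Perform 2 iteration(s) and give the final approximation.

f(x) = x³ - 2x - 5
x₀ = 1.94, x₁ = 2.87

Secant formula: x_{n+1} = x_n - f(x_n)(x_n - x_{n-1})/(f(x_n) - f(x_{n-1}))

Iteration 1:
  f(1.940000) = -1.578616
  f(2.870000) = 12.899903
  x_2 = 2.870000 - 12.899903×(2.870000 - 1.940000)/(12.899903 - (-1.578616))
       = 2.041399
Iteration 2:
  f(2.870000) = 12.899903
  f(2.041399) = -0.575652
  x_3 = 2.041399 - (-0.575652)×(2.041399 - 2.870000)/(-0.575652 - 12.899903)
       = 2.076796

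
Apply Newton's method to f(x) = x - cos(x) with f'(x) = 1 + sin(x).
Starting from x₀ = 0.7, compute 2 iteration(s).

f(x) = x - cos(x)
f'(x) = 1 + sin(x)
x₀ = 0.7

Newton-Raphson formula: x_{n+1} = x_n - f(x_n)/f'(x_n)

Iteration 1:
  f(0.700000) = -0.064842
  f'(0.700000) = 1.644218
  x_1 = 0.700000 - (-0.064842)/1.644218 = 0.739436
Iteration 2:
  f(0.739436) = 0.000588
  f'(0.739436) = 1.673872
  x_2 = 0.739436 - 0.000588/1.673872 = 0.739085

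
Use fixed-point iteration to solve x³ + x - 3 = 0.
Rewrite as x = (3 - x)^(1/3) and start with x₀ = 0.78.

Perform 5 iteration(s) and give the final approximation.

Equation: x³ + x - 3 = 0
Fixed-point form: x = (3 - x)^(1/3)
x₀ = 0.78

x_1 = g(0.780000) = 1.304521
x_2 = g(1.304521) = 1.192424
x_3 = g(1.192424) = 1.218145
x_4 = g(1.218145) = 1.212339
x_5 = g(1.212339) = 1.213654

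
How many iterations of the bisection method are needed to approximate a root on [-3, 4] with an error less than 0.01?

We need (b-a)/2^n ≤ 0.01
(4 - (-3))/2^n ≤ 0.01
7/2^n ≤ 0.01
2^n ≥ 700
n ≥ log₂(700) = 9.45
n ≥ 10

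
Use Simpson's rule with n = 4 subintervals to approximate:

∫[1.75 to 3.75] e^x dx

f(x) = e^x
a = 1.75, b = 3.75, n = 4
h = (b - a)/n = 0.500000

Simpson's rule: (h/3)[f(x₀) + 4f(x₁) + 2f(x₂) + ... + f(xₙ)]

x_0 = 1.7500, f(x_0) = 5.754603, coefficient = 1
x_1 = 2.2500, f(x_1) = 9.487736, coefficient = 4
x_2 = 2.7500, f(x_2) = 15.642632, coefficient = 2
x_3 = 3.2500, f(x_3) = 25.790340, coefficient = 4
x_4 = 3.7500, f(x_4) = 42.521082, coefficient = 1

I ≈ (0.500000/3) × 220.673251 = 36.778875
Exact value: 36.766479
Error: 0.012396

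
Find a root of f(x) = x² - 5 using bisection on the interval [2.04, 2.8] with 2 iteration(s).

f(x) = x² - 5
Initial interval: [2.04, 2.8]

Iteration 1:
  c_1 = (2.040000 + 2.800000)/2 = 2.420000
  f(c_1) = f(2.420000) = 0.856400
  f(a) × f(c) < 0, new interval: [2.040000, 2.420000]
Iteration 2:
  c_2 = (2.040000 + 2.420000)/2 = 2.230000
  f(c_2) = f(2.230000) = -0.027100
  f(a) × f(c) ≥ 0, new interval: [2.230000, 2.420000]

After 2 iteration(s), the approximation is c_2 = 2.230000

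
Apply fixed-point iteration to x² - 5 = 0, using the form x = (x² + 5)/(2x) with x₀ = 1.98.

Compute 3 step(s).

Equation: x² - 5 = 0
Fixed-point form: x = (x² + 5)/(2x)
x₀ = 1.98

x_1 = g(1.980000) = 2.252626
x_2 = g(2.252626) = 2.236129
x_3 = g(2.236129) = 2.236068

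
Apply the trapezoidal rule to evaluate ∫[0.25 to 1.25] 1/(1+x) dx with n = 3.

f(x) = 1/(1+x)
a = 0.25, b = 1.25, n = 3
h = (b - a)/n = 0.333333

Trapezoidal rule: (h/2)[f(x₀) + 2f(x₁) + 2f(x₂) + ... + f(xₙ)]

x_0 = 0.2500, f(x_0) = 0.800000, coefficient = 1
x_1 = 0.5833, f(x_1) = 0.631579, coefficient = 2
x_2 = 0.9167, f(x_2) = 0.521739, coefficient = 2
x_3 = 1.2500, f(x_3) = 0.444444, coefficient = 1

I ≈ (0.333333/2) × 3.551081 = 0.591847
Exact value: 0.587787
Error: 0.004060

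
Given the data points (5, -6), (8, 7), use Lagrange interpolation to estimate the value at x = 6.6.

Lagrange interpolation formula:
P(x) = Σ yᵢ × Lᵢ(x)
where Lᵢ(x) = Π_{j≠i} (x - xⱼ)/(xᵢ - xⱼ)

L_0(6.6) = (6.6 - 8)/(5 - 8) = 0.466667
L_1(6.6) = (6.6 - 5)/(8 - 5) = 0.533333

P(6.6) = (-6)×L_0(6.6) + 7×L_1(6.6)
P(6.6) = 0.933333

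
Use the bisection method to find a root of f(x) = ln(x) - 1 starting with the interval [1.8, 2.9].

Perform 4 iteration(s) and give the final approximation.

f(x) = ln(x) - 1
Initial interval: [1.8, 2.9]

Iteration 1:
  c_1 = (1.800000 + 2.900000)/2 = 2.350000
  f(c_1) = f(2.350000) = -0.145585
  f(a) × f(c) ≥ 0, new interval: [2.350000, 2.900000]
Iteration 2:
  c_2 = (2.350000 + 2.900000)/2 = 2.625000
  f(c_2) = f(2.625000) = -0.034919
  f(a) × f(c) ≥ 0, new interval: [2.625000, 2.900000]
Iteration 3:
  c_3 = (2.625000 + 2.900000)/2 = 2.762500
  f(c_3) = f(2.762500) = 0.016136
  f(a) × f(c) < 0, new interval: [2.625000, 2.762500]
Iteration 4:
  c_4 = (2.625000 + 2.762500)/2 = 2.693750
  f(c_4) = f(2.693750) = -0.009066
  f(a) × f(c) ≥ 0, new interval: [2.693750, 2.762500]

After 4 iteration(s), the approximation is c_4 = 2.693750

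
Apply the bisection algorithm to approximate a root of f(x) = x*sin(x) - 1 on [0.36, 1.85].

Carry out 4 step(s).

f(x) = x*sin(x) - 1
Initial interval: [0.36, 1.85]

Iteration 1:
  c_1 = (0.360000 + 1.850000)/2 = 1.105000
  f(c_1) = f(1.105000) = -0.012722
  f(a) × f(c) ≥ 0, new interval: [1.105000, 1.850000]
Iteration 2:
  c_2 = (1.105000 + 1.850000)/2 = 1.477500
  f(c_2) = f(1.477500) = 0.471074
  f(a) × f(c) < 0, new interval: [1.105000, 1.477500]
Iteration 3:
  c_3 = (1.105000 + 1.477500)/2 = 1.291250
  f(c_3) = f(1.291250) = 0.241125
  f(a) × f(c) < 0, new interval: [1.105000, 1.291250]
Iteration 4:
  c_4 = (1.105000 + 1.291250)/2 = 1.198125
  f(c_4) = f(1.198125) = 0.115883
  f(a) × f(c) < 0, new interval: [1.105000, 1.198125]

After 4 iteration(s), the approximation is c_4 = 1.198125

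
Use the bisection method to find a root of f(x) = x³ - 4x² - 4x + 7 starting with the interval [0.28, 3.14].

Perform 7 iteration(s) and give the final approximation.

f(x) = x³ - 4x² - 4x + 7
Initial interval: [0.28, 3.14]

Iteration 1:
  c_1 = (0.280000 + 3.140000)/2 = 1.710000
  f(c_1) = f(1.710000) = -6.536189
  f(a) × f(c) < 0, new interval: [0.280000, 1.710000]
Iteration 2:
  c_2 = (0.280000 + 1.710000)/2 = 0.995000
  f(c_2) = f(0.995000) = 0.044975
  f(a) × f(c) ≥ 0, new interval: [0.995000, 1.710000]
Iteration 3:
  c_3 = (0.995000 + 1.710000)/2 = 1.352500
  f(c_3) = f(1.352500) = -3.252956
  f(a) × f(c) < 0, new interval: [0.995000, 1.352500]
Iteration 4:
  c_4 = (0.995000 + 1.352500)/2 = 1.173750
  f(c_4) = f(1.173750) = -1.588694
  f(a) × f(c) < 0, new interval: [0.995000, 1.173750]
Iteration 5:
  c_5 = (0.995000 + 1.173750)/2 = 1.084375
  f(c_5) = f(1.084375) = -0.765893
  f(a) × f(c) < 0, new interval: [0.995000, 1.084375]
Iteration 6:
  c_6 = (0.995000 + 1.084375)/2 = 1.039688
  f(c_6) = f(1.039688) = -0.358700
  f(a) × f(c) < 0, new interval: [0.995000, 1.039688]
Iteration 7:
  c_7 = (0.995000 + 1.039688)/2 = 1.017344
  f(c_7) = f(1.017344) = -0.156389
  f(a) × f(c) < 0, new interval: [0.995000, 1.017344]

After 7 iteration(s), the approximation is c_7 = 1.017344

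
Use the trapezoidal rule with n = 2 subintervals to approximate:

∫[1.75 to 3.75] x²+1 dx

f(x) = x²+1
a = 1.75, b = 3.75, n = 2
h = (b - a)/n = 1.000000

Trapezoidal rule: (h/2)[f(x₀) + 2f(x₁) + 2f(x₂) + ... + f(xₙ)]

x_0 = 1.7500, f(x_0) = 4.062500, coefficient = 1
x_1 = 2.7500, f(x_1) = 8.562500, coefficient = 2
x_2 = 3.7500, f(x_2) = 15.062500, coefficient = 1

I ≈ (1.000000/2) × 36.250000 = 18.125000
Exact value: 17.791667
Error: 0.333333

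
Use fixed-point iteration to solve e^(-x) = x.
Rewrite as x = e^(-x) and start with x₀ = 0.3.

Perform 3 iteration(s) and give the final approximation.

Equation: e^(-x) = x
Fixed-point form: x = e^(-x)
x₀ = 0.3

x_1 = g(0.300000) = 0.740818
x_2 = g(0.740818) = 0.476724
x_3 = g(0.476724) = 0.620814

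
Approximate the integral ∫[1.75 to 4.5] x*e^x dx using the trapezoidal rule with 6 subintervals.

f(x) = x*e^x
a = 1.75, b = 4.5, n = 6
h = (b - a)/n = 0.458333

Trapezoidal rule: (h/2)[f(x₀) + 2f(x₁) + 2f(x₂) + ... + f(xₙ)]

x_0 = 1.7500, f(x_0) = 10.070555, coefficient = 1
x_1 = 2.2083, f(x_1) = 20.097017, coefficient = 2
x_2 = 2.6667, f(x_2) = 38.378443, coefficient = 2
x_3 = 3.1250, f(x_3) = 71.124672, coefficient = 2
x_4 = 3.5833, f(x_4) = 128.976059, coefficient = 2
x_5 = 4.0417, f(x_5) = 230.056243, coefficient = 2
x_6 = 4.5000, f(x_6) = 405.077091, coefficient = 1

I ≈ (0.458333/2) × 1392.412515 = 319.094535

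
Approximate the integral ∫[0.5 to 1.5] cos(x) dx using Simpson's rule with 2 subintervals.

f(x) = cos(x)
a = 0.5, b = 1.5, n = 2
h = (b - a)/n = 0.500000

Simpson's rule: (h/3)[f(x₀) + 4f(x₁) + 2f(x₂) + ... + f(xₙ)]

x_0 = 0.5000, f(x_0) = 0.877583, coefficient = 1
x_1 = 1.0000, f(x_1) = 0.540302, coefficient = 4
x_2 = 1.5000, f(x_2) = 0.070737, coefficient = 1

I ≈ (0.500000/3) × 3.109529 = 0.518255
Exact value: 0.518069
Error: 0.000185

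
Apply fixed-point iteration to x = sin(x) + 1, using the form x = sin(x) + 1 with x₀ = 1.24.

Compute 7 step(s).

Equation: x = sin(x) + 1
Fixed-point form: x = sin(x) + 1
x₀ = 1.24

x_1 = g(1.240000) = 1.945784
x_2 = g(1.945784) = 1.930512
x_3 = g(1.930512) = 1.935997
x_4 = g(1.935997) = 1.934052
x_5 = g(1.934052) = 1.934745
x_6 = g(1.934745) = 1.934499
x_7 = g(1.934499) = 1.934586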